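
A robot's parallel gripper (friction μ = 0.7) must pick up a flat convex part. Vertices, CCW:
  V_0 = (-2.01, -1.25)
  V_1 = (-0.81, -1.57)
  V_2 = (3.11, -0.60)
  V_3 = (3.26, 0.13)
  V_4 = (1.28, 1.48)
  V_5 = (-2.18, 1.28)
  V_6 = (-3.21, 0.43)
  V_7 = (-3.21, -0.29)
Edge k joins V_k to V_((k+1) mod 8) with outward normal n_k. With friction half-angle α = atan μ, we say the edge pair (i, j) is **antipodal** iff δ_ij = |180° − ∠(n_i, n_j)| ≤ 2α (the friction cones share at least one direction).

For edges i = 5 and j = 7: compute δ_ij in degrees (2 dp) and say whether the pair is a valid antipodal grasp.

δ = 78.19°, invalid

α = atan 0.7 = 34.99°;  2α = 69.98°
edge 5: e_5 = (-1.03, -0.85);  n_5 = (-0.6365, +0.7713)
edge 7: e_7 = (+1.20, -0.96);  n_7 = (-0.6247, -0.7809)
∠(n_5, n_7) = 101.81°
δ = |180° − 101.81°| = 78.19°
78.19° > 2α = 69.98°  →  invalid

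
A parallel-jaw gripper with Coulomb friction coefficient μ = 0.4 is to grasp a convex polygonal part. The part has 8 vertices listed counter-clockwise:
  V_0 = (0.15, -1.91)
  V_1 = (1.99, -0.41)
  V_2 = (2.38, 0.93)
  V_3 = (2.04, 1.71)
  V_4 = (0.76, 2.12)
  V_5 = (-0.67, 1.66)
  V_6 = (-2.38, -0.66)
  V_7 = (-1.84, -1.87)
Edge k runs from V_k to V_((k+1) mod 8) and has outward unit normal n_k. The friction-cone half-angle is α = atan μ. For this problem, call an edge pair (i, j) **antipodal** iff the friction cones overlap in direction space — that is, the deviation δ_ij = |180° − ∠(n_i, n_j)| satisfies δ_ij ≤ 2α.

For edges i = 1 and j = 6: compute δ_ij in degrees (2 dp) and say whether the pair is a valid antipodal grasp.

α = atan 0.4 = 21.80°;  2α = 43.60°
edge 1: e_1 = (+0.39, +1.34);  n_1 = (+0.9602, -0.2794)
edge 6: e_6 = (+0.54, -1.21);  n_6 = (-0.9132, -0.4075)
∠(n_1, n_6) = 139.72°
δ = |180° − 139.72°| = 40.28°
40.28° ≤ 2α = 43.60°  →  valid

δ = 40.28°, valid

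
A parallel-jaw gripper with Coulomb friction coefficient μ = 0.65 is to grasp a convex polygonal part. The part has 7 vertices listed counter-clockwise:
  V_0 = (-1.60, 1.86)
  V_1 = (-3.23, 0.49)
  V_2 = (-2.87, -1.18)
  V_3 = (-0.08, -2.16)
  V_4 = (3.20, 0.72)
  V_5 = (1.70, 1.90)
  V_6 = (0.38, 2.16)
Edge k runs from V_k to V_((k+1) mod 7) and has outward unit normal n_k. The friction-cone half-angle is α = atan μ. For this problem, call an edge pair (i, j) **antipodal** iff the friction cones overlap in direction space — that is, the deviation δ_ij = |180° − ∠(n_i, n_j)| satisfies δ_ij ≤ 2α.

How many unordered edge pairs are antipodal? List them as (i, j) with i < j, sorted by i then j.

count = 9; pairs: (0,2), (0,3), (1,3), (1,4), (2,4), (2,5), (2,6), (3,5), (3,6)

α = atan 0.65 = 33.02°;  2α = 66.05°
n_0 = (-0.6434, +0.7655)
n_1 = (-0.9775, -0.2107)
n_2 = (-0.3314, -0.9435)
n_3 = (+0.6598, -0.7514)
n_4 = (+0.6183, +0.7860)
n_5 = (+0.1933, +0.9811)
n_6 = (-0.1498, +0.9887)
  (0,1): δ = 117.88°  ·
  (0,2): δ = 59.40°  ✓
  (0,3): δ = 1.24°  ✓
  (0,4): δ = 101.76°  ·
  (0,5): δ = 128.81°  ·
  (0,6): δ = 148.57°  ·
  (1,2): δ = 121.52°  ·
  (1,3): δ = 60.88°  ✓
  (1,4): δ = 39.64°  ✓
  (1,5): δ = 66.69°  ·
  (1,6): δ = 86.45°  ·
  (2,3): δ = 119.36°  ·
  (2,4): δ = 18.84°  ✓
  (2,5): δ = 8.21°  ✓
  (2,6): δ = 27.97°  ✓
  (3,4): δ = 79.48°  ·
  (3,5): δ = 52.43°  ✓
  (3,6): δ = 32.67°  ✓
  (4,5): δ = 152.95°  ·
  (4,6): δ = 133.19°  ·
  (5,6): δ = 160.24°  ·
antipodal pairs: 9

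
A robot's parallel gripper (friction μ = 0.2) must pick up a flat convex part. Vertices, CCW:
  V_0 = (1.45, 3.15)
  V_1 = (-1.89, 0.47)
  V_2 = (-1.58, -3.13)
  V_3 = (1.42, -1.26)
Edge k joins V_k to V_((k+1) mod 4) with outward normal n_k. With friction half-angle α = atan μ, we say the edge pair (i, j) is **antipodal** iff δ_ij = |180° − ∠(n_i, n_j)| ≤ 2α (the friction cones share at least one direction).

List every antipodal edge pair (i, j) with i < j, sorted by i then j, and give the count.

count = 2; pairs: (0,2), (1,3)

α = atan 0.2 = 11.31°;  2α = 22.62°
n_0 = (-0.6258, +0.7800)
n_1 = (-0.9963, -0.0858)
n_2 = (+0.5290, -0.8486)
n_3 = (+1.0000, -0.0068)
  (0,1): δ = 123.82°  ·
  (0,2): δ = 6.81°  ✓
  (0,3): δ = 50.87°  ·
  (1,2): δ = 62.98°  ·
  (1,3): δ = 5.31°  ✓
  (2,3): δ = 122.33°  ·
antipodal pairs: 2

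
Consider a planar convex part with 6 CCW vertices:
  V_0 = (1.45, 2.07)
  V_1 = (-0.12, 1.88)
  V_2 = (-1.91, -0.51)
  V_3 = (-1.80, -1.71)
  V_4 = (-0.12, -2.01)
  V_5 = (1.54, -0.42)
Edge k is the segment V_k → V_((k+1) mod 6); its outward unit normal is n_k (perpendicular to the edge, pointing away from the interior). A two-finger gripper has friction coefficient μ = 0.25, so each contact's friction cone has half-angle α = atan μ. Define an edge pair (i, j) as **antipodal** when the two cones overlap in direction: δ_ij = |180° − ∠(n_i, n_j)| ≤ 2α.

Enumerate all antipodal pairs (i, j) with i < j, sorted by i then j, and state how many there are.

α = atan 0.25 = 14.04°;  2α = 28.07°
n_0 = (-0.1201, +0.9928)
n_1 = (-0.8004, +0.5995)
n_2 = (-0.9958, -0.0913)
n_3 = (-0.1758, -0.9844)
n_4 = (+0.6917, -0.7222)
n_5 = (+0.9993, +0.0361)
  (0,1): δ = 133.73°  ·
  (0,2): δ = 91.66°  ·
  (0,3): δ = 17.02°  ✓
  (0,4): δ = 36.87°  ·
  (0,5): δ = 85.17°  ·
  (1,2): δ = 137.93°  ·
  (1,3): δ = 63.29°  ·
  (1,4): δ = 9.40°  ✓
  (1,5): δ = 38.90°  ·
  (2,3): δ = 105.36°  ·
  (2,4): δ = 51.47°  ·
  (2,5): δ = 3.17°  ✓
  (3,4): δ = 126.11°  ·
  (3,5): δ = 77.81°  ·
  (4,5): δ = 131.70°  ·
antipodal pairs: 3

count = 3; pairs: (0,3), (1,4), (2,5)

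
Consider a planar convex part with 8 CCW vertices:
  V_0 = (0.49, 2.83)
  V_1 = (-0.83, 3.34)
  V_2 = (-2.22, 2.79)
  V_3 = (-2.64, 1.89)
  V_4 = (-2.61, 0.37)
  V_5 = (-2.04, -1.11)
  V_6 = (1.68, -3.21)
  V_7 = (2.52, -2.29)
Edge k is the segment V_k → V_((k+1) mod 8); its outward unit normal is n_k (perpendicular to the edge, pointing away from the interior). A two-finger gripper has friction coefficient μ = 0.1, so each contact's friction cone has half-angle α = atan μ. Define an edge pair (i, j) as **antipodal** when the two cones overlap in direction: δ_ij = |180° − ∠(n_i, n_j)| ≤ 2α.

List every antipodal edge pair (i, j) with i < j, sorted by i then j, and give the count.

α = atan 0.1 = 5.71°;  2α = 11.42°
n_0 = (+0.3604, +0.9328)
n_1 = (-0.3679, +0.9299)
n_2 = (-0.9062, +0.4229)
n_3 = (-0.9998, -0.0197)
n_4 = (-0.9332, -0.3594)
n_5 = (-0.4916, -0.8708)
n_6 = (+0.7385, -0.6743)
n_7 = (+0.9296, +0.3686)
  (0,1): δ = 137.29°  ·
  (0,2): δ = 93.89°  ·
  (0,3): δ = 67.74°  ·
  (0,4): δ = 47.81°  ·
  (0,5): δ = 8.32°  ✓
  (0,6): δ = 68.73°  ·
  (0,7): δ = 132.75°  ·
  (1,2): δ = 136.60°  ·
  (1,3): δ = 110.46°  ·
  (1,4): δ = 90.52°  ·
  (1,5): δ = 51.03°  ·
  (1,6): δ = 26.01°  ·
  (1,7): δ = 90.04°  ·
  (2,3): δ = 153.85°  ·
  (2,4): δ = 133.92°  ·
  (2,5): δ = 94.43°  ·
  (2,6): δ = 17.38°  ·
  (2,7): δ = 46.64°  ·
  (3,4): δ = 160.07°  ·
  (3,5): δ = 120.58°  ·
  (3,6): δ = 43.53°  ·
  (3,7): δ = 20.50°  ·
  (4,5): δ = 140.51°  ·
  (4,6): δ = 63.46°  ·
  (4,7): δ = 0.56°  ✓
  (5,6): δ = 102.95°  ·
  (5,7): δ = 38.93°  ·
  (6,7): δ = 115.98°  ·
antipodal pairs: 2

count = 2; pairs: (0,5), (4,7)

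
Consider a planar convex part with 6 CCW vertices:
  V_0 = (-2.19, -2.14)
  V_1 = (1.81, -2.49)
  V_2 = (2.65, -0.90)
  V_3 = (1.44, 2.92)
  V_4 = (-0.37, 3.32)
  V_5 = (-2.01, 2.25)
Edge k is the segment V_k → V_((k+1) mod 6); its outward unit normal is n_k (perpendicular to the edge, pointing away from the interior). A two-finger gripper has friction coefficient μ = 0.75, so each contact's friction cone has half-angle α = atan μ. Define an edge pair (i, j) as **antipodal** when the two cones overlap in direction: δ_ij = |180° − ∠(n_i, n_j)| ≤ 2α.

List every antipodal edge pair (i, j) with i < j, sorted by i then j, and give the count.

α = atan 0.75 = 36.87°;  2α = 73.74°
n_0 = (-0.0872, -0.9962)
n_1 = (+0.8842, -0.4671)
n_2 = (+0.9533, +0.3020)
n_3 = (+0.2158, +0.9764)
n_4 = (-0.5464, +0.8375)
n_5 = (-0.9992, +0.0410)
  (0,1): δ = 112.85°  ·
  (0,2): δ = 67.42°  ✓
  (0,3): δ = 7.46°  ✓
  (0,4): δ = 38.12°  ✓
  (0,5): δ = 92.65°  ·
  (1,2): δ = 134.58°  ·
  (1,3): δ = 74.61°  ·
  (1,4): δ = 29.03°  ✓
  (1,5): δ = 25.50°  ✓
  (2,3): δ = 120.04°  ·
  (2,4): δ = 74.45°  ·
  (2,5): δ = 19.92°  ✓
  (3,4): δ = 134.42°  ·
  (3,5): δ = 79.89°  ·
  (4,5): δ = 125.47°  ·
antipodal pairs: 6

count = 6; pairs: (0,2), (0,3), (0,4), (1,4), (1,5), (2,5)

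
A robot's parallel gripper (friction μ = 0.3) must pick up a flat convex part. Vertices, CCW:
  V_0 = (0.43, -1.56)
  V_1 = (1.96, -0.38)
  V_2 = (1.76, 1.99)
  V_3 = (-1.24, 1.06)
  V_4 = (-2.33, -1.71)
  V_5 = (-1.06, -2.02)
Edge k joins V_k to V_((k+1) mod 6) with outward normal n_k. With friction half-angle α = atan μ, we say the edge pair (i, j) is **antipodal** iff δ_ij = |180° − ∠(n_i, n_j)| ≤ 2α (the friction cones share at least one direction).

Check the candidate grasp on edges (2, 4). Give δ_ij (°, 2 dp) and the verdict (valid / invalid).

δ = 30.94°, valid

α = atan 0.3 = 16.70°;  2α = 33.40°
edge 2: e_2 = (-3.00, -0.93);  n_2 = (-0.2961, +0.9552)
edge 4: e_4 = (+1.27, -0.31);  n_4 = (-0.2371, -0.9715)
∠(n_2, n_4) = 149.06°
δ = |180° − 149.06°| = 30.94°
30.94° ≤ 2α = 33.40°  →  valid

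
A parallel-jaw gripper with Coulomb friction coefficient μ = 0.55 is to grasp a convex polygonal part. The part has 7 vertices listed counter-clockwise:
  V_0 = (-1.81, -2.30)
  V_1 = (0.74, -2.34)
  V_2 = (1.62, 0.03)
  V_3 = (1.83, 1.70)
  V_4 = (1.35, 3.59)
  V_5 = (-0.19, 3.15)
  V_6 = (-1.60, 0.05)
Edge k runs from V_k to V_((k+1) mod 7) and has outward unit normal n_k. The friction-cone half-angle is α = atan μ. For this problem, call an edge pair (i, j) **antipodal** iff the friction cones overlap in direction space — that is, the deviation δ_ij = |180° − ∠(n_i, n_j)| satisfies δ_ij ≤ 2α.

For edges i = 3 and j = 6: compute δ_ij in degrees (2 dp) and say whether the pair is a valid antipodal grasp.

α = atan 0.55 = 28.81°;  2α = 57.62°
edge 3: e_3 = (-0.48, +1.89);  n_3 = (+0.9692, +0.2462)
edge 6: e_6 = (-0.21, -2.35);  n_6 = (-0.9960, +0.0890)
∠(n_3, n_6) = 160.64°
δ = |180° − 160.64°| = 19.36°
19.36° ≤ 2α = 57.62°  →  valid

δ = 19.36°, valid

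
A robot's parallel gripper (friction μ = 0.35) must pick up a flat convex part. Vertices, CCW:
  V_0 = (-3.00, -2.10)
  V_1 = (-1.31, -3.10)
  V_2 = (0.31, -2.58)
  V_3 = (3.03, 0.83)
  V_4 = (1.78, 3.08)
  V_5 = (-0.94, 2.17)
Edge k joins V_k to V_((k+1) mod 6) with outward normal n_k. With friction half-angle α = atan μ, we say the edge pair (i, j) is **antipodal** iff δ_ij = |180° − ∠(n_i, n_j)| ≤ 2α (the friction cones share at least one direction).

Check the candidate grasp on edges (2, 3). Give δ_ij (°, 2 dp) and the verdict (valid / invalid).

δ = 112.37°, invalid

α = atan 0.35 = 19.29°;  2α = 38.58°
edge 2: e_2 = (+2.72, +3.41);  n_2 = (+0.7818, -0.6236)
edge 3: e_3 = (-1.25, +2.25);  n_3 = (+0.8742, +0.4856)
∠(n_2, n_3) = 67.63°
δ = |180° − 67.63°| = 112.37°
112.37° > 2α = 38.58°  →  invalid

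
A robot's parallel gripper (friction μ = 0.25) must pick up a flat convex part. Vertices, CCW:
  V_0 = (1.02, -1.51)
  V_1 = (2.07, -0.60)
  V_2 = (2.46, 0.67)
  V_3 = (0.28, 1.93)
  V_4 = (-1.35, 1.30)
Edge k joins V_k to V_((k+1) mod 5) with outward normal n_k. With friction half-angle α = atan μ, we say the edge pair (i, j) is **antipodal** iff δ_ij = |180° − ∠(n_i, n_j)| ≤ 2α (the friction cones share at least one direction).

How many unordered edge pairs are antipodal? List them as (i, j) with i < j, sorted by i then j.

count = 2; pairs: (0,3), (2,4)

α = atan 0.25 = 14.04°;  2α = 28.07°
n_0 = (+0.6549, -0.7557)
n_1 = (+0.9559, -0.2936)
n_2 = (+0.5004, +0.8658)
n_3 = (-0.3605, +0.9328)
n_4 = (-0.7644, -0.6447)
  (0,1): δ = 147.99°  ·
  (0,2): δ = 70.94°  ·
  (0,3): δ = 19.78°  ✓
  (0,4): δ = 89.23°  ·
  (1,2): δ = 102.96°  ·
  (1,3): δ = 51.80°  ·
  (1,4): δ = 57.22°  ·
  (2,3): δ = 128.84°  ·
  (2,4): δ = 19.83°  ✓
  (3,4): δ = 70.99°  ·
antipodal pairs: 2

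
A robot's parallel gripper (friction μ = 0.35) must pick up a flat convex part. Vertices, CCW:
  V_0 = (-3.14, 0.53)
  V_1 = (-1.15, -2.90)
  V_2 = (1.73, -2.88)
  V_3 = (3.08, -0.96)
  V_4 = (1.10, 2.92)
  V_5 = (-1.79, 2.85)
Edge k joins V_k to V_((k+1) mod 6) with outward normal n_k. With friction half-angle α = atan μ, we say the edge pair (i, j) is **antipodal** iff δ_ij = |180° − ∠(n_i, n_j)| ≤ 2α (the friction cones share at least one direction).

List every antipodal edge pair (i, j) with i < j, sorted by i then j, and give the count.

α = atan 0.35 = 19.29°;  2α = 38.58°
n_0 = (-0.8650, -0.5018)
n_1 = (+0.0069, -1.0000)
n_2 = (+0.8180, -0.5752)
n_3 = (+0.8907, +0.4545)
n_4 = (-0.0242, +0.9997)
n_5 = (-0.8643, +0.5029)
  (0,1): δ = 119.72°  ·
  (0,2): δ = 65.23°  ·
  (0,3): δ = 3.09°  ✓
  (0,4): δ = 61.27°  ·
  (0,5): δ = 119.68°  ·
  (1,2): δ = 125.51°  ·
  (1,3): δ = 63.36°  ·
  (1,4): δ = 0.99°  ✓
  (1,5): δ = 59.41°  ·
  (2,3): δ = 117.85°  ·
  (2,4): δ = 53.50°  ·
  (2,5): δ = 4.92°  ✓
  (3,4): δ = 115.65°  ·
  (3,5): δ = 57.23°  ·
  (4,5): δ = 121.58°  ·
antipodal pairs: 3

count = 3; pairs: (0,3), (1,4), (2,5)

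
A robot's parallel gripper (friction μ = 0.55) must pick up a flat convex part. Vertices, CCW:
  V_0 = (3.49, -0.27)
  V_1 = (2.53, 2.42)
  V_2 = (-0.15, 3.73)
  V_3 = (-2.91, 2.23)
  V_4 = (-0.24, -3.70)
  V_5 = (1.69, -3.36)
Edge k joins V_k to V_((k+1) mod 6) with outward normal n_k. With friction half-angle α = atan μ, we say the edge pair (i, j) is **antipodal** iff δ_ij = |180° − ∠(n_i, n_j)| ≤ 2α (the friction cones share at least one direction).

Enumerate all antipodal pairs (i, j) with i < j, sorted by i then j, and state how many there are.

count = 6; pairs: (0,3), (1,3), (1,4), (2,4), (2,5), (3,5)

α = atan 0.55 = 28.81°;  2α = 57.62°
n_0 = (+0.9418, +0.3361)
n_1 = (+0.4392, +0.8984)
n_2 = (-0.4775, +0.8786)
n_3 = (-0.9118, -0.4106)
n_4 = (+0.1735, -0.9848)
n_5 = (+0.8641, -0.5033)
  (0,1): δ = 135.69°  ·
  (0,2): δ = 81.12°  ·
  (0,3): δ = 4.60°  ✓
  (0,4): δ = 80.35°  ·
  (0,5): δ = 130.14°  ·
  (1,2): δ = 125.43°  ·
  (1,3): δ = 39.71°  ✓
  (1,4): δ = 36.04°  ✓
  (1,5): δ = 85.83°  ·
  (2,3): δ = 94.28°  ·
  (2,4): δ = 18.53°  ✓
  (2,5): δ = 31.26°  ✓
  (3,4): δ = 104.25°  ·
  (3,5): δ = 54.46°  ✓
  (4,5): δ = 130.21°  ·
antipodal pairs: 6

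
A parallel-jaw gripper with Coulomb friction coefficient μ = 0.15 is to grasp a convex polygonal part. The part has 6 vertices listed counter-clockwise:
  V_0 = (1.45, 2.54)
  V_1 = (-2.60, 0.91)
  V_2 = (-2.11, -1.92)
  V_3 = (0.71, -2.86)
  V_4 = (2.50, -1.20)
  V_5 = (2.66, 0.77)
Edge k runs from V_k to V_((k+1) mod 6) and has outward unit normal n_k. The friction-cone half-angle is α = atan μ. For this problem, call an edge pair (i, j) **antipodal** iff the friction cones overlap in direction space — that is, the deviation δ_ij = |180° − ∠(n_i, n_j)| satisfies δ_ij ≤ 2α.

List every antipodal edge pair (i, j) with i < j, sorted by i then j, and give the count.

α = atan 0.15 = 8.53°;  2α = 17.06°
n_0 = (-0.3734, +0.9277)
n_1 = (-0.9853, -0.1706)
n_2 = (-0.3162, -0.9487)
n_3 = (+0.6800, -0.7332)
n_4 = (+0.9967, -0.0810)
n_5 = (+0.8255, +0.5643)
  (0,1): δ = 102.10°  ·
  (0,2): δ = 40.36°  ·
  (0,3): δ = 20.92°  ·
  (0,4): δ = 63.43°  ·
  (0,5): δ = 102.43°  ·
  (1,2): δ = 118.26°  ·
  (1,3): δ = 56.98°  ·
  (1,4): δ = 14.47°  ✓
  (1,5): δ = 24.53°  ·
  (2,3): δ = 118.72°  ·
  (2,4): δ = 76.21°  ·
  (2,5): δ = 37.21°  ·
  (3,4): δ = 137.49°  ·
  (3,5): δ = 98.48°  ·
  (4,5): δ = 141.00°  ·
antipodal pairs: 1

count = 1; pairs: (1,4)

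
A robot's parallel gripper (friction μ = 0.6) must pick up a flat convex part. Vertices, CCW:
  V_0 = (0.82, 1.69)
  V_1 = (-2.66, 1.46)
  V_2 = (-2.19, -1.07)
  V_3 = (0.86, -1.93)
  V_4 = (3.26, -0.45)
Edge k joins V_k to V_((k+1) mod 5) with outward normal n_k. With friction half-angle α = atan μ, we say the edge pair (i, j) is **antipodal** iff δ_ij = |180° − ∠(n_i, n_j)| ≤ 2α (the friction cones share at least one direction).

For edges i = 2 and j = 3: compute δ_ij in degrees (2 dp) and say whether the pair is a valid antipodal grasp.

α = atan 0.6 = 30.96°;  2α = 61.93°
edge 2: e_2 = (+3.05, -0.86);  n_2 = (-0.2714, -0.9625)
edge 3: e_3 = (+2.40, +1.48);  n_3 = (+0.5249, -0.8512)
∠(n_2, n_3) = 47.41°
δ = |180° − 47.41°| = 132.59°
132.59° > 2α = 61.93°  →  invalid

δ = 132.59°, invalid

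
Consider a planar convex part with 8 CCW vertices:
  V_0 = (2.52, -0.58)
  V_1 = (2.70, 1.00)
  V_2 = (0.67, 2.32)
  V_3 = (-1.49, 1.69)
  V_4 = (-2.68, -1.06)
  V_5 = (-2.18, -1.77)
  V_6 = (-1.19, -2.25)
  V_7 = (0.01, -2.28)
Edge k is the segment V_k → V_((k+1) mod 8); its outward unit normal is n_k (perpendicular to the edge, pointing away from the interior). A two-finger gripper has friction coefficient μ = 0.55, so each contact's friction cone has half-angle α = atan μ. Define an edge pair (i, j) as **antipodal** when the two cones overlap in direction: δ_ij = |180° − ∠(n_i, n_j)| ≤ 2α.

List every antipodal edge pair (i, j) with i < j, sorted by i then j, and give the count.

α = atan 0.55 = 28.81°;  2α = 57.62°
n_0 = (+0.9936, -0.1132)
n_1 = (+0.5451, +0.8383)
n_2 = (-0.2800, +0.9600)
n_3 = (-0.9178, +0.3971)
n_4 = (-0.8176, -0.5758)
n_5 = (-0.4363, -0.8998)
n_6 = (-0.0250, -0.9997)
n_7 = (+0.5608, -0.8280)
  (0,1): δ = 116.53°  ·
  (0,2): δ = 67.24°  ·
  (0,3): δ = 16.90°  ✓
  (0,4): δ = 41.65°  ✓
  (0,5): δ = 70.63°  ·
  (0,6): δ = 95.07°  ·
  (0,7): δ = 130.61°  ·
  (1,2): δ = 130.71°  ·
  (1,3): δ = 80.37°  ·
  (1,4): δ = 21.81°  ✓
  (1,5): δ = 7.17°  ✓
  (1,6): δ = 31.60°  ✓
  (1,7): δ = 67.14°  ·
  (2,3): δ = 129.66°  ·
  (2,4): δ = 71.11°  ·
  (2,5): δ = 42.13°  ✓
  (2,6): δ = 17.69°  ✓
  (2,7): δ = 17.85°  ✓
  (3,4): δ = 121.45°  ·
  (3,5): δ = 92.47°  ·
  (3,6): δ = 68.03°  ·
  (3,7): δ = 32.49°  ✓
  (4,5): δ = 151.02°  ·
  (4,6): δ = 126.59°  ·
  (4,7): δ = 91.04°  ·
  (5,6): δ = 155.57°  ·
  (5,7): δ = 120.02°  ·
  (6,7): δ = 144.46°  ·
antipodal pairs: 9

count = 9; pairs: (0,3), (0,4), (1,4), (1,5), (1,6), (2,5), (2,6), (2,7), (3,7)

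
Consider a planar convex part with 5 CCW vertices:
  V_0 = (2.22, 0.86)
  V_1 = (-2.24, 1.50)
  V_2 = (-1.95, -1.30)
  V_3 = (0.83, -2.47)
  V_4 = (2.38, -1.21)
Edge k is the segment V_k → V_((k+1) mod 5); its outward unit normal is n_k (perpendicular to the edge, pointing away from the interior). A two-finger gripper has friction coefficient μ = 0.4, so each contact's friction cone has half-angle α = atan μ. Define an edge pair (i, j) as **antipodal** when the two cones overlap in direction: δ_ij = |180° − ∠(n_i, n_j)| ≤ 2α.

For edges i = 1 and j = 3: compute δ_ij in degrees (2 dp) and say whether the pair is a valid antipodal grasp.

δ = 56.81°, invalid

α = atan 0.4 = 21.80°;  2α = 43.60°
edge 1: e_1 = (+0.29, -2.80);  n_1 = (-0.9947, -0.1030)
edge 3: e_3 = (+1.55, +1.26);  n_3 = (+0.6308, -0.7760)
∠(n_1, n_3) = 123.19°
δ = |180° − 123.19°| = 56.81°
56.81° > 2α = 43.60°  →  invalid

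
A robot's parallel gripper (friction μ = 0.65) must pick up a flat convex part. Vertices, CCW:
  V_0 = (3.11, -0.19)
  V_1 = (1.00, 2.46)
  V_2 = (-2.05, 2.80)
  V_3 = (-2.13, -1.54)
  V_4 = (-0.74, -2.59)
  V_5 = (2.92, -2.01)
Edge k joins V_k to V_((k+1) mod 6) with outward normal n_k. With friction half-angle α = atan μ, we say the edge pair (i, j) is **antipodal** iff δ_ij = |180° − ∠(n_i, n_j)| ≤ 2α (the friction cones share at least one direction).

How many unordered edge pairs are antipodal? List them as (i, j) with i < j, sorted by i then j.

α = atan 0.65 = 33.02°;  2α = 66.05°
n_0 = (+0.7823, +0.6229)
n_1 = (+0.1108, +0.9938)
n_2 = (-0.9998, +0.0184)
n_3 = (-0.6028, -0.7979)
n_4 = (+0.1565, -0.9877)
n_5 = (+0.9946, -0.1038)
  (0,1): δ = 134.89°  ·
  (0,2): δ = 39.58°  ✓
  (0,3): δ = 14.41°  ✓
  (0,4): δ = 60.48°  ✓
  (0,5): δ = 135.51°  ·
  (1,2): δ = 84.70°  ·
  (1,3): δ = 30.71°  ✓
  (1,4): δ = 15.37°  ✓
  (1,5): δ = 90.40°  ·
  (2,3): δ = 126.01°  ·
  (2,4): δ = 79.94°  ·
  (2,5): δ = 4.90°  ✓
  (3,4): δ = 133.93°  ·
  (3,5): δ = 58.89°  ✓
  (4,5): δ = 104.96°  ·
antipodal pairs: 7

count = 7; pairs: (0,2), (0,3), (0,4), (1,3), (1,4), (2,5), (3,5)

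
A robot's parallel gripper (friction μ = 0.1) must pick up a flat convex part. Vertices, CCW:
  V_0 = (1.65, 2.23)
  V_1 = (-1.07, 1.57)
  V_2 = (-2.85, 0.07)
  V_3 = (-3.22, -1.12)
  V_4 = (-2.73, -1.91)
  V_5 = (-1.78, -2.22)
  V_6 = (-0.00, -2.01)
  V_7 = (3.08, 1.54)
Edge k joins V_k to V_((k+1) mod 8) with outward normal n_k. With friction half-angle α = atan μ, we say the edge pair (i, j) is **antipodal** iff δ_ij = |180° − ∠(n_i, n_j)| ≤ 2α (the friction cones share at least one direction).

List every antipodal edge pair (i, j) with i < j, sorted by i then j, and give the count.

α = atan 0.1 = 5.71°;  2α = 11.42°
n_0 = (-0.2358, +0.9718)
n_1 = (-0.6444, +0.7647)
n_2 = (-0.9549, +0.2969)
n_3 = (-0.8498, -0.5271)
n_4 = (-0.3102, -0.9507)
n_5 = (+0.1172, -0.9931)
n_6 = (+0.7553, -0.6553)
n_7 = (+0.4346, +0.9006)
  (0,1): δ = 153.52°  ·
  (0,2): δ = 120.91°  ·
  (0,3): δ = 71.83°  ·
  (0,4): δ = 31.71°  ·
  (0,5): δ = 6.91°  ✓
  (0,6): δ = 35.42°  ·
  (0,7): δ = 140.60°  ·
  (1,2): δ = 147.39°  ·
  (1,3): δ = 98.31°  ·
  (1,4): δ = 58.19°  ·
  (1,5): δ = 33.39°  ·
  (1,6): δ = 8.93°  ✓
  (1,7): δ = 114.12°  ·
  (2,3): δ = 130.92°  ·
  (2,4): δ = 90.80°  ·
  (2,5): δ = 66.00°  ·
  (2,6): δ = 23.67°  ·
  (2,7): δ = 81.51°  ·
  (3,4): δ = 139.88°  ·
  (3,5): δ = 115.08°  ·
  (3,6): δ = 72.75°  ·
  (3,7): δ = 32.43°  ·
  (4,5): δ = 155.20°  ·
  (4,6): δ = 112.87°  ·
  (4,7): δ = 7.69°  ✓
  (5,6): δ = 137.67°  ·
  (5,7): δ = 32.49°  ·
  (6,7): δ = 74.81°  ·
antipodal pairs: 3

count = 3; pairs: (0,5), (1,6), (4,7)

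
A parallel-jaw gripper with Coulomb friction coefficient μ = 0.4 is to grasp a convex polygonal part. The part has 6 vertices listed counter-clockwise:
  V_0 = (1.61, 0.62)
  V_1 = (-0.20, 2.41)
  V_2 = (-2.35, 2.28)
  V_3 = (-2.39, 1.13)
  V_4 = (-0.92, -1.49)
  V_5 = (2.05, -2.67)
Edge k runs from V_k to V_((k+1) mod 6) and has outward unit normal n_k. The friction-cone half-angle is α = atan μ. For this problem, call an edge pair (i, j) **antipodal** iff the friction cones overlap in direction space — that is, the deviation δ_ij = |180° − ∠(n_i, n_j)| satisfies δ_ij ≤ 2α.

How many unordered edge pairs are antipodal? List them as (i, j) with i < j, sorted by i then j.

count = 5; pairs: (0,3), (0,4), (1,4), (2,5), (3,5)

α = atan 0.4 = 21.80°;  2α = 43.60°
n_0 = (+0.7032, +0.7110)
n_1 = (-0.0604, +0.9982)
n_2 = (-0.9994, +0.0348)
n_3 = (-0.8721, -0.4893)
n_4 = (-0.3692, -0.9293)
n_5 = (+0.9912, +0.1326)
  (0,1): δ = 131.86°  ·
  (0,2): δ = 47.31°  ·
  (0,3): δ = 16.02°  ✓
  (0,4): δ = 23.01°  ✓
  (0,5): δ = 142.30°  ·
  (1,2): δ = 95.45°  ·
  (1,3): δ = 64.16°  ·
  (1,4): δ = 25.13°  ✓
  (1,5): δ = 94.16°  ·
  (2,3): δ = 148.71°  ·
  (2,4): δ = 109.68°  ·
  (2,5): δ = 9.61°  ✓
  (3,4): δ = 140.96°  ·
  (3,5): δ = 21.68°  ✓
  (4,5): δ = 60.71°  ·
antipodal pairs: 5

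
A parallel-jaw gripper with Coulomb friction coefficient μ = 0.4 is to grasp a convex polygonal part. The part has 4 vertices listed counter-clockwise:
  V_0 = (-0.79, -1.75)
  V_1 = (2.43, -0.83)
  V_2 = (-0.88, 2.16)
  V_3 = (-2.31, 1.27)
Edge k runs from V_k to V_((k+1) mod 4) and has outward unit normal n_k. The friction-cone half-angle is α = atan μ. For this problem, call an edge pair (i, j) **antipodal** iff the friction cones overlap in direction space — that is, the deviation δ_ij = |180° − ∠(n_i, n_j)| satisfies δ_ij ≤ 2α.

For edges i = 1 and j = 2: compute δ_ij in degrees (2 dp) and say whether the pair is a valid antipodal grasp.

α = atan 0.4 = 21.80°;  2α = 43.60°
edge 1: e_1 = (-3.31, +2.99);  n_1 = (+0.6703, +0.7421)
edge 2: e_2 = (-1.43, -0.89);  n_2 = (-0.5284, +0.8490)
∠(n_1, n_2) = 73.99°
δ = |180° − 73.99°| = 106.01°
106.01° > 2α = 43.60°  →  invalid

δ = 106.01°, invalid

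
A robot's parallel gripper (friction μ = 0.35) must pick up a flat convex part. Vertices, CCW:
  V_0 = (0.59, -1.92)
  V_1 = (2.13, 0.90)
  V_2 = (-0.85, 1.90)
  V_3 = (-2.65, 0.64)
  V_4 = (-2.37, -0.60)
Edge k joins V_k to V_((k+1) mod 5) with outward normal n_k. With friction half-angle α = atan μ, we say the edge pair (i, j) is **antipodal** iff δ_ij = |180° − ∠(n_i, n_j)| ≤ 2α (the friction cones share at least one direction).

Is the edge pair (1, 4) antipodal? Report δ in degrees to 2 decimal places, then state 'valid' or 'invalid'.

δ = 5.48°, valid

α = atan 0.35 = 19.29°;  2α = 38.58°
edge 1: e_1 = (-2.98, +1.00);  n_1 = (+0.3181, +0.9480)
edge 4: e_4 = (+2.96, -1.32);  n_4 = (-0.4073, -0.9133)
∠(n_1, n_4) = 174.52°
δ = |180° − 174.52°| = 5.48°
5.48° ≤ 2α = 38.58°  →  valid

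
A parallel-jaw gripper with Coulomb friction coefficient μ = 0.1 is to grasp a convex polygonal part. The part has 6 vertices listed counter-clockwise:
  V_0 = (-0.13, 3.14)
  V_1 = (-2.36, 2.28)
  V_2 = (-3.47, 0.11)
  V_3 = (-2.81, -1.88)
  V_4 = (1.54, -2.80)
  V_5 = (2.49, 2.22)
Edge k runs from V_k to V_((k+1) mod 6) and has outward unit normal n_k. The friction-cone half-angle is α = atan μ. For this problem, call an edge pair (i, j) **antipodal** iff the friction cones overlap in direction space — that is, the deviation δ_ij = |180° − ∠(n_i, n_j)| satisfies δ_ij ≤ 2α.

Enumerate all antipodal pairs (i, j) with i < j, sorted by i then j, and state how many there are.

α = atan 0.1 = 5.71°;  2α = 11.42°
n_0 = (-0.3598, +0.9330)
n_1 = (-0.8903, +0.4554)
n_2 = (-0.9492, -0.3148)
n_3 = (-0.2069, -0.9784)
n_4 = (+0.9826, -0.1859)
n_5 = (+0.3313, +0.9435)
  (0,1): δ = 138.18°  ·
  (0,2): δ = 92.74°  ·
  (0,3): δ = 33.03°  ·
  (0,4): δ = 58.19°  ·
  (0,5): δ = 139.56°  ·
  (1,2): δ = 134.56°  ·
  (1,3): δ = 74.85°  ·
  (1,4): δ = 16.37°  ·
  (1,5): δ = 97.74°  ·
  (2,3): δ = 120.29°  ·
  (2,4): δ = 29.06°  ·
  (2,5): δ = 52.30°  ·
  (3,4): δ = 88.77°  ·
  (3,5): δ = 7.41°  ✓
  (4,5): δ = 98.63°  ·
antipodal pairs: 1

count = 1; pairs: (3,5)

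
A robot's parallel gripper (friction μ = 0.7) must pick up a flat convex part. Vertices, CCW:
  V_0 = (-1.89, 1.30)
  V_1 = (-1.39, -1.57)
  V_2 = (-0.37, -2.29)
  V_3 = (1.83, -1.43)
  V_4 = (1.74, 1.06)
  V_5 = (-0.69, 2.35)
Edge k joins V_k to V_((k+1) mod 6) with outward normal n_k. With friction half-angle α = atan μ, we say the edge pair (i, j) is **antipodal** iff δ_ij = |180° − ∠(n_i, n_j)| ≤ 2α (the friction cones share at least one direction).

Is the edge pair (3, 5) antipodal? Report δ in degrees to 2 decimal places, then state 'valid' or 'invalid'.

δ = 50.88°, valid

α = atan 0.7 = 34.99°;  2α = 69.98°
edge 3: e_3 = (-0.09, +2.49);  n_3 = (+0.9993, +0.0361)
edge 5: e_5 = (-1.20, -1.05);  n_5 = (-0.6585, +0.7526)
∠(n_3, n_5) = 129.12°
δ = |180° − 129.12°| = 50.88°
50.88° ≤ 2α = 69.98°  →  valid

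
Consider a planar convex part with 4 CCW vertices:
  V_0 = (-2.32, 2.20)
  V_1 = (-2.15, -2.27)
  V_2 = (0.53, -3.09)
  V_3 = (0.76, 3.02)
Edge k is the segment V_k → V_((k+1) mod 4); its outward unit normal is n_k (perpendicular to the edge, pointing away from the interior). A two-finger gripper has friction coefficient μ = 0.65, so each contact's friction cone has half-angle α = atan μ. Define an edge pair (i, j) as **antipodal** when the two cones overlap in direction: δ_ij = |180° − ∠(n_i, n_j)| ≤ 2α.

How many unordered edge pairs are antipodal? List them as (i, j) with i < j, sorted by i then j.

count = 2; pairs: (0,2), (1,3)

α = atan 0.65 = 33.02°;  2α = 66.05°
n_0 = (-0.9993, -0.0380)
n_1 = (-0.2926, -0.9562)
n_2 = (+0.9993, -0.0376)
n_3 = (-0.2573, +0.9663)
  (0,1): δ = 109.19°  ·
  (0,2): δ = 4.33°  ✓
  (0,3): δ = 102.73°  ·
  (1,2): δ = 75.14°  ·
  (1,3): δ = 31.92°  ✓
  (2,3): δ = 72.94°  ·
antipodal pairs: 2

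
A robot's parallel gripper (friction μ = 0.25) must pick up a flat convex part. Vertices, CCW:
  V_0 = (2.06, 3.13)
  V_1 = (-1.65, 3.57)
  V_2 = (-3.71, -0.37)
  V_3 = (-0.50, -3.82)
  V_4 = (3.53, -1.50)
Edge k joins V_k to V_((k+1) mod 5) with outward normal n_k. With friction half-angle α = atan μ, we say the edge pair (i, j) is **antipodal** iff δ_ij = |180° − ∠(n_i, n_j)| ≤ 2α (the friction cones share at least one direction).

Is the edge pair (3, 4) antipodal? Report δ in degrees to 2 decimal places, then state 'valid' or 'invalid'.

δ = 102.31°, invalid

α = atan 0.25 = 14.04°;  2α = 28.07°
edge 3: e_3 = (+4.03, +2.32);  n_3 = (+0.4989, -0.8667)
edge 4: e_4 = (-1.47, +4.63);  n_4 = (+0.9531, +0.3026)
∠(n_3, n_4) = 77.69°
δ = |180° − 77.69°| = 102.31°
102.31° > 2α = 28.07°  →  invalid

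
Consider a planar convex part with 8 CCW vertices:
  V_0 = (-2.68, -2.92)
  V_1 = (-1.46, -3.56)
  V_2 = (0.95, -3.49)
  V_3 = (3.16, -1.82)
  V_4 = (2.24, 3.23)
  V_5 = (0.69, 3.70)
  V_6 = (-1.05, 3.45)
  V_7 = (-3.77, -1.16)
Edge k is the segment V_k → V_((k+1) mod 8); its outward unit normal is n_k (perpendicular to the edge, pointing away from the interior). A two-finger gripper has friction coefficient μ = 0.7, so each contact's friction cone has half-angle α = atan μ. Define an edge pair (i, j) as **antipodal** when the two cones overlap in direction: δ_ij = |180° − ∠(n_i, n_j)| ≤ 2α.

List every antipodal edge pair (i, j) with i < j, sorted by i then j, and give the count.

count = 13; pairs: (0,3), (0,4), (0,5), (1,4), (1,5), (1,6), (2,4), (2,5), (2,6), (3,6), (3,7), (4,7), (5,7)

α = atan 0.7 = 34.99°;  2α = 69.98°
n_0 = (-0.4645, -0.8855)
n_1 = (+0.0290, -0.9996)
n_2 = (+0.6029, -0.7978)
n_3 = (+0.9838, +0.1792)
n_4 = (+0.2902, +0.9570)
n_5 = (-0.1422, +0.9898)
n_6 = (-0.8613, +0.5082)
n_7 = (-0.8502, -0.5265)
  (0,1): δ = 150.66°  ·
  (0,2): δ = 115.24°  ·
  (0,3): δ = 51.99°  ✓
  (0,4): δ = 10.81°  ✓
  (0,5): δ = 35.86°  ✓
  (0,6): δ = 87.14°  ·
  (0,7): δ = 149.45°  ·
  (1,2): δ = 144.59°  ·
  (1,3): δ = 81.34°  ·
  (1,4): δ = 18.53°  ✓
  (1,5): δ = 6.51°  ✓
  (1,6): δ = 57.79°  ✓
  (1,7): δ = 120.11°  ·
  (2,3): δ = 116.75°  ·
  (2,4): δ = 53.95°  ✓
  (2,5): δ = 28.90°  ✓
  (2,6): δ = 22.38°  ✓
  (2,7): δ = 84.69°  ·
  (3,4): δ = 117.19°  ·
  (3,5): δ = 92.15°  ·
  (3,6): δ = 40.87°  ✓
  (3,7): δ = 21.45°  ✓
  (4,5): δ = 154.96°  ·
  (4,6): δ = 103.67°  ·
  (4,7): δ = 41.36°  ✓
  (5,6): δ = 128.72°  ·
  (5,7): δ = 66.41°  ✓
  (6,7): δ = 117.69°  ·
antipodal pairs: 13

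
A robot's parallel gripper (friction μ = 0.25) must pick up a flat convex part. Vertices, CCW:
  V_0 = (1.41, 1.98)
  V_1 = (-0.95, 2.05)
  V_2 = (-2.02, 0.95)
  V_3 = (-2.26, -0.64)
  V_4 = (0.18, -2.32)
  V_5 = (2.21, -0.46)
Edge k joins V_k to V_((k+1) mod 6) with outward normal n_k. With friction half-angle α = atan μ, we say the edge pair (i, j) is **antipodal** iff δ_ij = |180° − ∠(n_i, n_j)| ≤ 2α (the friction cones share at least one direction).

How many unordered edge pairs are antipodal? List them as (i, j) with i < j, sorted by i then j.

count = 2; pairs: (1,4), (2,5)

α = atan 0.25 = 14.04°;  2α = 28.07°
n_0 = (+0.0296, +0.9996)
n_1 = (-0.7168, +0.6973)
n_2 = (-0.9888, +0.1493)
n_3 = (-0.5671, -0.8236)
n_4 = (+0.6756, -0.7373)
n_5 = (+0.9502, +0.3116)
  (0,1): δ = 132.51°  ·
  (0,2): δ = 96.88°  ·
  (0,3): δ = 32.85°  ·
  (0,4): δ = 44.20°  ·
  (0,5): δ = 109.85°  ·
  (1,2): δ = 144.38°  ·
  (1,3): δ = 80.34°  ·
  (1,4): δ = 3.29°  ✓
  (1,5): δ = 62.36°  ·
  (2,3): δ = 115.96°  ·
  (2,4): δ = 38.92°  ·
  (2,5): δ = 26.74°  ✓
  (3,4): δ = 102.95°  ·
  (3,5): δ = 37.30°  ·
  (4,5): δ = 114.34°  ·
antipodal pairs: 2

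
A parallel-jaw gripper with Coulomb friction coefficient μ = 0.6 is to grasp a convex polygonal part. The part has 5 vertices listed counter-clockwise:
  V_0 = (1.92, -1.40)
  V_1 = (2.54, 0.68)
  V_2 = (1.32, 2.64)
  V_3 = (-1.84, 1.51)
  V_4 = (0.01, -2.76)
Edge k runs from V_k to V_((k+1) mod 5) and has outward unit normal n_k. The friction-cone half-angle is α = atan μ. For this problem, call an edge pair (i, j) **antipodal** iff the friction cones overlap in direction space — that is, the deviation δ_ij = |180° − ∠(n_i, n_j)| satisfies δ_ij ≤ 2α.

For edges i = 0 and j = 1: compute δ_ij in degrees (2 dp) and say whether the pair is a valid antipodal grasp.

α = atan 0.6 = 30.96°;  2α = 61.93°
edge 0: e_0 = (+0.62, +2.08);  n_0 = (+0.9583, -0.2857)
edge 1: e_1 = (-1.22, +1.96);  n_1 = (+0.8490, +0.5284)
∠(n_0, n_1) = 48.50°
δ = |180° − 48.50°| = 131.50°
131.50° > 2α = 61.93°  →  invalid

δ = 131.50°, invalid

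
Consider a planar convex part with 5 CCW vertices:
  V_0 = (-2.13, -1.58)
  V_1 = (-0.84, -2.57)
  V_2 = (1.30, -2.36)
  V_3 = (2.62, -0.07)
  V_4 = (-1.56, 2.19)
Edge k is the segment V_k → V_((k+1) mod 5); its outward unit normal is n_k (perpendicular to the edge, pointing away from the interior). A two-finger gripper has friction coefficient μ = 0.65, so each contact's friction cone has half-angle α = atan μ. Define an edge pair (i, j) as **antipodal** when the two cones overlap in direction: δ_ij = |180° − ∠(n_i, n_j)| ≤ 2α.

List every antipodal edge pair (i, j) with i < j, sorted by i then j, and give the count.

α = atan 0.65 = 33.02°;  2α = 66.05°
n_0 = (-0.6088, -0.7933)
n_1 = (+0.0977, -0.9952)
n_2 = (+0.8664, -0.4994)
n_3 = (+0.4756, +0.8797)
n_4 = (-0.9888, +0.1495)
  (0,1): δ = 136.89°  ·
  (0,2): δ = 82.46°  ·
  (0,3): δ = 9.11°  ✓
  (0,4): δ = 118.91°  ·
  (1,2): δ = 125.56°  ·
  (1,3): δ = 34.00°  ✓
  (1,4): δ = 75.80°  ·
  (2,3): δ = 88.44°  ·
  (2,4): δ = 21.36°  ✓
  (3,4): δ = 70.20°  ·
antipodal pairs: 3

count = 3; pairs: (0,3), (1,3), (2,4)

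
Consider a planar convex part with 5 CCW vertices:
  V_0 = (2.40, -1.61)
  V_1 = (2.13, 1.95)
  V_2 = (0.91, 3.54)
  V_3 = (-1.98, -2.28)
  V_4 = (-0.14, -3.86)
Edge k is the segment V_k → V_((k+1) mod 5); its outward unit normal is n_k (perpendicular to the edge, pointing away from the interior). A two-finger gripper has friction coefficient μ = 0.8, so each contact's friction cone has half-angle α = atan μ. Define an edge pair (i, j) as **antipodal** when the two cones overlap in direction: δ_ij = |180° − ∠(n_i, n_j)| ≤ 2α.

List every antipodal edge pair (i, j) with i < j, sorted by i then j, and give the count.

α = atan 0.8 = 38.66°;  2α = 77.32°
n_0 = (+0.9971, +0.0756)
n_1 = (+0.7934, +0.6087)
n_2 = (-0.8957, +0.4447)
n_3 = (-0.6515, -0.7587)
n_4 = (+0.6631, -0.7485)
  (0,1): δ = 146.84°  ·
  (0,2): δ = 30.74°  ✓
  (0,3): δ = 45.01°  ✓
  (0,4): δ = 127.20°  ·
  (1,2): δ = 63.91°  ✓
  (1,3): δ = 11.85°  ✓
  (1,4): δ = 94.04°  ·
  (2,3): δ = 104.25°  ·
  (2,4): δ = 22.06°  ✓
  (3,4): δ = 97.81°  ·
antipodal pairs: 5

count = 5; pairs: (0,2), (0,3), (1,2), (1,3), (2,4)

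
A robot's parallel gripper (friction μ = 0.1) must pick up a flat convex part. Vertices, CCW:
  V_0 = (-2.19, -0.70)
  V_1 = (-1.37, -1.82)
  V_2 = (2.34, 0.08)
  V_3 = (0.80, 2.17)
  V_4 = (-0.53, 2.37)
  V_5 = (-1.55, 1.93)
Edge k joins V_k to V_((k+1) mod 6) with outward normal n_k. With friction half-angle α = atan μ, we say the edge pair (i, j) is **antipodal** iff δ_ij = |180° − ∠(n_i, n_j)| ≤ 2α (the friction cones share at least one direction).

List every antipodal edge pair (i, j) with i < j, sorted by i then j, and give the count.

count = 2; pairs: (0,2), (1,4)

α = atan 0.1 = 5.71°;  2α = 11.42°
n_0 = (-0.8069, -0.5907)
n_1 = (+0.4558, -0.8901)
n_2 = (+0.8051, +0.5932)
n_3 = (+0.1487, +0.9889)
n_4 = (-0.3961, +0.9182)
n_5 = (-0.9716, +0.2364)
  (0,1): δ = 99.09°  ·
  (0,2): δ = 0.17°  ✓
  (0,3): δ = 45.24°  ·
  (0,4): δ = 77.12°  ·
  (0,5): δ = 130.11°  ·
  (1,2): δ = 80.73°  ·
  (1,3): δ = 35.67°  ·
  (1,4): δ = 3.78°  ✓
  (1,5): δ = 49.20°  ·
  (2,3): δ = 134.94°  ·
  (2,4): δ = 103.05°  ·
  (2,5): δ = 50.06°  ·
  (3,4): δ = 148.11°  ·
  (3,5): δ = 95.13°  ·
  (4,5): δ = 127.01°  ·
antipodal pairs: 2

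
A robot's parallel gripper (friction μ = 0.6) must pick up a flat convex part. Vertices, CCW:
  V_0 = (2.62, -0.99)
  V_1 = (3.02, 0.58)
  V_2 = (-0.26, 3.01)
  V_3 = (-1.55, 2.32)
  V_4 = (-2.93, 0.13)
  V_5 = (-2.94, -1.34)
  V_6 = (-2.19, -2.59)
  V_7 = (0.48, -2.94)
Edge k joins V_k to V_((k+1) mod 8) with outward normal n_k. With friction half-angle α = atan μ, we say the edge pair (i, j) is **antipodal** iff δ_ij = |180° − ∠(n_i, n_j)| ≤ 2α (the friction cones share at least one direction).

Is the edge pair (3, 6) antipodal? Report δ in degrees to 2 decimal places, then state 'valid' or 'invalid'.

α = atan 0.6 = 30.96°;  2α = 61.93°
edge 3: e_3 = (-1.38, -2.19);  n_3 = (-0.8460, +0.5331)
edge 6: e_6 = (+2.67, -0.35);  n_6 = (-0.1300, -0.9915)
∠(n_3, n_6) = 114.75°
δ = |180° − 114.75°| = 65.25°
65.25° > 2α = 61.93°  →  invalid

δ = 65.25°, invalid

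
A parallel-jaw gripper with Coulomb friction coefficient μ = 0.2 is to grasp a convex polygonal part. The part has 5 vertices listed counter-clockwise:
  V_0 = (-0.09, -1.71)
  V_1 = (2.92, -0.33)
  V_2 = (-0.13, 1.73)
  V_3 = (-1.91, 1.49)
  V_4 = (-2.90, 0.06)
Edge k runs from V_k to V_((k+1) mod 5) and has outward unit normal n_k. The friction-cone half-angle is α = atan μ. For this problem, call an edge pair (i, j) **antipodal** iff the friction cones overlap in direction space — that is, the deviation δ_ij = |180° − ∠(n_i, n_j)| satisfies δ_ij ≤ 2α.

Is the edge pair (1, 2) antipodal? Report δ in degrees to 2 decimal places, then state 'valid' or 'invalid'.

α = atan 0.2 = 11.31°;  2α = 22.62°
edge 1: e_1 = (-3.05, +2.06);  n_1 = (+0.5597, +0.8287)
edge 2: e_2 = (-1.78, -0.24);  n_2 = (-0.1336, +0.9910)
∠(n_1, n_2) = 41.71°
δ = |180° − 41.71°| = 138.29°
138.29° > 2α = 22.62°  →  invalid

δ = 138.29°, invalid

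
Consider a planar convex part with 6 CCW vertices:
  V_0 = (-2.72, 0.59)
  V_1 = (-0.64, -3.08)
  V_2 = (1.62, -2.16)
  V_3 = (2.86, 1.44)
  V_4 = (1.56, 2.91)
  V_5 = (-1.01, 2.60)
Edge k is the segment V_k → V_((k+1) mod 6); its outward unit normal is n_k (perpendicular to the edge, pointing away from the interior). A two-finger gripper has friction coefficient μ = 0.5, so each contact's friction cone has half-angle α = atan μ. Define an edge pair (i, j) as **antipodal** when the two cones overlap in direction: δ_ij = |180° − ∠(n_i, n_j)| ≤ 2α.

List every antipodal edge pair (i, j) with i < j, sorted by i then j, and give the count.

α = atan 0.5 = 26.57°;  2α = 53.13°
n_0 = (-0.8700, -0.4931)
n_1 = (+0.3770, -0.9262)
n_2 = (+0.9455, -0.3257)
n_3 = (+0.7491, +0.6625)
n_4 = (-0.1198, +0.9928)
n_5 = (-0.7617, +0.6480)
  (0,1): δ = 97.39°  ·
  (0,2): δ = 48.55°  ✓
  (0,3): δ = 11.95°  ✓
  (0,4): δ = 67.34°  ·
  (0,5): δ = 110.07°  ·
  (1,2): δ = 131.16°  ·
  (1,3): δ = 70.66°  ·
  (1,4): δ = 15.27°  ✓
  (1,5): δ = 27.46°  ✓
  (2,3): δ = 119.51°  ·
  (2,4): δ = 64.12°  ·
  (2,5): δ = 21.38°  ✓
  (3,4): δ = 124.61°  ·
  (3,5): δ = 81.88°  ·
  (4,5): δ = 137.27°  ·
antipodal pairs: 5

count = 5; pairs: (0,2), (0,3), (1,4), (1,5), (2,5)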